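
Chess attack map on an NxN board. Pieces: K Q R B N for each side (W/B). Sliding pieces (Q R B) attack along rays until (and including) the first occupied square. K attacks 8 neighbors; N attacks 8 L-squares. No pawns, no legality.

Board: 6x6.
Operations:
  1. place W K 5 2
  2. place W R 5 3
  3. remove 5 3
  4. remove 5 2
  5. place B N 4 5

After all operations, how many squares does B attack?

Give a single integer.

Op 1: place WK@(5,2)
Op 2: place WR@(5,3)
Op 3: remove (5,3)
Op 4: remove (5,2)
Op 5: place BN@(4,5)
Per-piece attacks for B:
  BN@(4,5): attacks (5,3) (3,3) (2,4)
Union (3 distinct): (2,4) (3,3) (5,3)

Answer: 3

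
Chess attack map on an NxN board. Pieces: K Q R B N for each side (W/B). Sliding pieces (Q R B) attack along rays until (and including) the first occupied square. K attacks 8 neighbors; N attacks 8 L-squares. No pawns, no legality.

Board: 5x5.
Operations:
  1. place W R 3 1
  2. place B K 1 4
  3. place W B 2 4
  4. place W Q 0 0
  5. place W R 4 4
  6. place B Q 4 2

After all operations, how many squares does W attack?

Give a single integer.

Answer: 20

Derivation:
Op 1: place WR@(3,1)
Op 2: place BK@(1,4)
Op 3: place WB@(2,4)
Op 4: place WQ@(0,0)
Op 5: place WR@(4,4)
Op 6: place BQ@(4,2)
Per-piece attacks for W:
  WQ@(0,0): attacks (0,1) (0,2) (0,3) (0,4) (1,0) (2,0) (3,0) (4,0) (1,1) (2,2) (3,3) (4,4) [ray(1,1) blocked at (4,4)]
  WB@(2,4): attacks (3,3) (4,2) (1,3) (0,2) [ray(1,-1) blocked at (4,2)]
  WR@(3,1): attacks (3,2) (3,3) (3,4) (3,0) (4,1) (2,1) (1,1) (0,1)
  WR@(4,4): attacks (4,3) (4,2) (3,4) (2,4) [ray(0,-1) blocked at (4,2); ray(-1,0) blocked at (2,4)]
Union (20 distinct): (0,1) (0,2) (0,3) (0,4) (1,0) (1,1) (1,3) (2,0) (2,1) (2,2) (2,4) (3,0) (3,2) (3,3) (3,4) (4,0) (4,1) (4,2) (4,3) (4,4)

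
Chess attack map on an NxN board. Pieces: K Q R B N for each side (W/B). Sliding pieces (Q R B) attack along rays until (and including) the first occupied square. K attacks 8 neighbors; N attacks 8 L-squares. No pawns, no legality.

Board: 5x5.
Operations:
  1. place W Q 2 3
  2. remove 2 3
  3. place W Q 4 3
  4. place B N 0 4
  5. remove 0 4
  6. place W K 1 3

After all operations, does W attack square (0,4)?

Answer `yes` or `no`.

Op 1: place WQ@(2,3)
Op 2: remove (2,3)
Op 3: place WQ@(4,3)
Op 4: place BN@(0,4)
Op 5: remove (0,4)
Op 6: place WK@(1,3)
Per-piece attacks for W:
  WK@(1,3): attacks (1,4) (1,2) (2,3) (0,3) (2,4) (2,2) (0,4) (0,2)
  WQ@(4,3): attacks (4,4) (4,2) (4,1) (4,0) (3,3) (2,3) (1,3) (3,4) (3,2) (2,1) (1,0) [ray(-1,0) blocked at (1,3)]
W attacks (0,4): yes

Answer: yes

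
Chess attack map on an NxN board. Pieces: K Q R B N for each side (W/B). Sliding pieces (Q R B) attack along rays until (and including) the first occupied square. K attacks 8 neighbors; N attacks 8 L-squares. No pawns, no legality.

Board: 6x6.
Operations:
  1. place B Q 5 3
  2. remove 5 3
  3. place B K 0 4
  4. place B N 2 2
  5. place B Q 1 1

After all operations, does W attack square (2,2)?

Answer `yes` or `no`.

Op 1: place BQ@(5,3)
Op 2: remove (5,3)
Op 3: place BK@(0,4)
Op 4: place BN@(2,2)
Op 5: place BQ@(1,1)
Per-piece attacks for W:
W attacks (2,2): no

Answer: no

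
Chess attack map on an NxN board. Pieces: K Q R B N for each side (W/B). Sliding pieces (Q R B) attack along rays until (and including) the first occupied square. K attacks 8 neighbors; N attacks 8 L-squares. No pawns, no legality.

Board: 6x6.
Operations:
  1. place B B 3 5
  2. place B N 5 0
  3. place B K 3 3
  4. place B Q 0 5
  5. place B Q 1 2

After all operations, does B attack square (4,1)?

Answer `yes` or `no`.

Answer: yes

Derivation:
Op 1: place BB@(3,5)
Op 2: place BN@(5,0)
Op 3: place BK@(3,3)
Op 4: place BQ@(0,5)
Op 5: place BQ@(1,2)
Per-piece attacks for B:
  BQ@(0,5): attacks (0,4) (0,3) (0,2) (0,1) (0,0) (1,5) (2,5) (3,5) (1,4) (2,3) (3,2) (4,1) (5,0) [ray(1,0) blocked at (3,5); ray(1,-1) blocked at (5,0)]
  BQ@(1,2): attacks (1,3) (1,4) (1,5) (1,1) (1,0) (2,2) (3,2) (4,2) (5,2) (0,2) (2,3) (3,4) (4,5) (2,1) (3,0) (0,3) (0,1)
  BK@(3,3): attacks (3,4) (3,2) (4,3) (2,3) (4,4) (4,2) (2,4) (2,2)
  BB@(3,5): attacks (4,4) (5,3) (2,4) (1,3) (0,2)
  BN@(5,0): attacks (4,2) (3,1)
B attacks (4,1): yes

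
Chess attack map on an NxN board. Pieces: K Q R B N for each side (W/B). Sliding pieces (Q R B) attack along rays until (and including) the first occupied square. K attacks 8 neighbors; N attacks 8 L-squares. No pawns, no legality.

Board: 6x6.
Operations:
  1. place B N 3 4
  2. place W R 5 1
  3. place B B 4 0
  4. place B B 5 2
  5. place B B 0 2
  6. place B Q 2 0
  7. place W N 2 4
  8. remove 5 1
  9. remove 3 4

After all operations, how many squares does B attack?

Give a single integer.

Answer: 21

Derivation:
Op 1: place BN@(3,4)
Op 2: place WR@(5,1)
Op 3: place BB@(4,0)
Op 4: place BB@(5,2)
Op 5: place BB@(0,2)
Op 6: place BQ@(2,0)
Op 7: place WN@(2,4)
Op 8: remove (5,1)
Op 9: remove (3,4)
Per-piece attacks for B:
  BB@(0,2): attacks (1,3) (2,4) (1,1) (2,0) [ray(1,1) blocked at (2,4); ray(1,-1) blocked at (2,0)]
  BQ@(2,0): attacks (2,1) (2,2) (2,3) (2,4) (3,0) (4,0) (1,0) (0,0) (3,1) (4,2) (5,3) (1,1) (0,2) [ray(0,1) blocked at (2,4); ray(1,0) blocked at (4,0); ray(-1,1) blocked at (0,2)]
  BB@(4,0): attacks (5,1) (3,1) (2,2) (1,3) (0,4)
  BB@(5,2): attacks (4,3) (3,4) (2,5) (4,1) (3,0)
Union (21 distinct): (0,0) (0,2) (0,4) (1,0) (1,1) (1,3) (2,0) (2,1) (2,2) (2,3) (2,4) (2,5) (3,0) (3,1) (3,4) (4,0) (4,1) (4,2) (4,3) (5,1) (5,3)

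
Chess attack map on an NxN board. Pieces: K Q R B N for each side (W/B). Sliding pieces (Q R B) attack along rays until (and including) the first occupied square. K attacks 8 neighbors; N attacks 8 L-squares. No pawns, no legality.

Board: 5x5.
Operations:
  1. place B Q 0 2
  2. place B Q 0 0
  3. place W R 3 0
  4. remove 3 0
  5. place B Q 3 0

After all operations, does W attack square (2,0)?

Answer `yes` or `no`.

Answer: no

Derivation:
Op 1: place BQ@(0,2)
Op 2: place BQ@(0,0)
Op 3: place WR@(3,0)
Op 4: remove (3,0)
Op 5: place BQ@(3,0)
Per-piece attacks for W:
W attacks (2,0): no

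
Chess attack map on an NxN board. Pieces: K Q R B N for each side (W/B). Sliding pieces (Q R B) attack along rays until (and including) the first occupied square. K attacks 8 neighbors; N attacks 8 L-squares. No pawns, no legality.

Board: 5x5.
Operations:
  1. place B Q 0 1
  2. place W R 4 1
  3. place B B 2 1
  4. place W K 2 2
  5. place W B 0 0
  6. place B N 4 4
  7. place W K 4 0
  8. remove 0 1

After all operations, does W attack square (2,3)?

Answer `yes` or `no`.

Answer: yes

Derivation:
Op 1: place BQ@(0,1)
Op 2: place WR@(4,1)
Op 3: place BB@(2,1)
Op 4: place WK@(2,2)
Op 5: place WB@(0,0)
Op 6: place BN@(4,4)
Op 7: place WK@(4,0)
Op 8: remove (0,1)
Per-piece attacks for W:
  WB@(0,0): attacks (1,1) (2,2) [ray(1,1) blocked at (2,2)]
  WK@(2,2): attacks (2,3) (2,1) (3,2) (1,2) (3,3) (3,1) (1,3) (1,1)
  WK@(4,0): attacks (4,1) (3,0) (3,1)
  WR@(4,1): attacks (4,2) (4,3) (4,4) (4,0) (3,1) (2,1) [ray(0,1) blocked at (4,4); ray(0,-1) blocked at (4,0); ray(-1,0) blocked at (2,1)]
W attacks (2,3): yes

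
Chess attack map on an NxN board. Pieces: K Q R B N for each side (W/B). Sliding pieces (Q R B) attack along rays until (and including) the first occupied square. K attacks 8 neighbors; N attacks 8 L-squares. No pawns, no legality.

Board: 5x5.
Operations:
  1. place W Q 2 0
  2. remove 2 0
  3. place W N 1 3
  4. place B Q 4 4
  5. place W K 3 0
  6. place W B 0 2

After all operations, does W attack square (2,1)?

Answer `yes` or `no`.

Answer: yes

Derivation:
Op 1: place WQ@(2,0)
Op 2: remove (2,0)
Op 3: place WN@(1,3)
Op 4: place BQ@(4,4)
Op 5: place WK@(3,0)
Op 6: place WB@(0,2)
Per-piece attacks for W:
  WB@(0,2): attacks (1,3) (1,1) (2,0) [ray(1,1) blocked at (1,3)]
  WN@(1,3): attacks (3,4) (2,1) (3,2) (0,1)
  WK@(3,0): attacks (3,1) (4,0) (2,0) (4,1) (2,1)
W attacks (2,1): yes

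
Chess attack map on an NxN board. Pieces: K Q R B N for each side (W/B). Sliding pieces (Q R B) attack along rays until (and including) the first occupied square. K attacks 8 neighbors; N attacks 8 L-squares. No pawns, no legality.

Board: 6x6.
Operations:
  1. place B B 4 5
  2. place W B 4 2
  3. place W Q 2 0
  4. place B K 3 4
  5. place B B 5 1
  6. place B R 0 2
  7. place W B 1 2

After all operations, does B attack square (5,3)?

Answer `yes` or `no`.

Op 1: place BB@(4,5)
Op 2: place WB@(4,2)
Op 3: place WQ@(2,0)
Op 4: place BK@(3,4)
Op 5: place BB@(5,1)
Op 6: place BR@(0,2)
Op 7: place WB@(1,2)
Per-piece attacks for B:
  BR@(0,2): attacks (0,3) (0,4) (0,5) (0,1) (0,0) (1,2) [ray(1,0) blocked at (1,2)]
  BK@(3,4): attacks (3,5) (3,3) (4,4) (2,4) (4,5) (4,3) (2,5) (2,3)
  BB@(4,5): attacks (5,4) (3,4) [ray(-1,-1) blocked at (3,4)]
  BB@(5,1): attacks (4,2) (4,0) [ray(-1,1) blocked at (4,2)]
B attacks (5,3): no

Answer: no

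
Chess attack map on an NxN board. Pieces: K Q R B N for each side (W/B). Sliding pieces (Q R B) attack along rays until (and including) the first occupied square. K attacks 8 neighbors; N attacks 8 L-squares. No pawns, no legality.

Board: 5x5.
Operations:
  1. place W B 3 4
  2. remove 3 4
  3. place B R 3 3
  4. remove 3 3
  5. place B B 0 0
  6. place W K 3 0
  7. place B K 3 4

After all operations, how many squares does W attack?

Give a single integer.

Op 1: place WB@(3,4)
Op 2: remove (3,4)
Op 3: place BR@(3,3)
Op 4: remove (3,3)
Op 5: place BB@(0,0)
Op 6: place WK@(3,0)
Op 7: place BK@(3,4)
Per-piece attacks for W:
  WK@(3,0): attacks (3,1) (4,0) (2,0) (4,1) (2,1)
Union (5 distinct): (2,0) (2,1) (3,1) (4,0) (4,1)

Answer: 5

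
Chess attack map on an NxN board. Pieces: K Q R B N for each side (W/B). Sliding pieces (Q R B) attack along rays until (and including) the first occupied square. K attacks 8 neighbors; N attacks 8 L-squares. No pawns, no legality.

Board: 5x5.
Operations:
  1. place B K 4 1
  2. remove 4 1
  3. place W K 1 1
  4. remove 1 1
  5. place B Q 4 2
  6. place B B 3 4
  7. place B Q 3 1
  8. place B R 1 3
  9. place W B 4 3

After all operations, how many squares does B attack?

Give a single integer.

Answer: 22

Derivation:
Op 1: place BK@(4,1)
Op 2: remove (4,1)
Op 3: place WK@(1,1)
Op 4: remove (1,1)
Op 5: place BQ@(4,2)
Op 6: place BB@(3,4)
Op 7: place BQ@(3,1)
Op 8: place BR@(1,3)
Op 9: place WB@(4,3)
Per-piece attacks for B:
  BR@(1,3): attacks (1,4) (1,2) (1,1) (1,0) (2,3) (3,3) (4,3) (0,3) [ray(1,0) blocked at (4,3)]
  BQ@(3,1): attacks (3,2) (3,3) (3,4) (3,0) (4,1) (2,1) (1,1) (0,1) (4,2) (4,0) (2,2) (1,3) (2,0) [ray(0,1) blocked at (3,4); ray(1,1) blocked at (4,2); ray(-1,1) blocked at (1,3)]
  BB@(3,4): attacks (4,3) (2,3) (1,2) (0,1) [ray(1,-1) blocked at (4,3)]
  BQ@(4,2): attacks (4,3) (4,1) (4,0) (3,2) (2,2) (1,2) (0,2) (3,3) (2,4) (3,1) [ray(0,1) blocked at (4,3); ray(-1,-1) blocked at (3,1)]
Union (22 distinct): (0,1) (0,2) (0,3) (1,0) (1,1) (1,2) (1,3) (1,4) (2,0) (2,1) (2,2) (2,3) (2,4) (3,0) (3,1) (3,2) (3,3) (3,4) (4,0) (4,1) (4,2) (4,3)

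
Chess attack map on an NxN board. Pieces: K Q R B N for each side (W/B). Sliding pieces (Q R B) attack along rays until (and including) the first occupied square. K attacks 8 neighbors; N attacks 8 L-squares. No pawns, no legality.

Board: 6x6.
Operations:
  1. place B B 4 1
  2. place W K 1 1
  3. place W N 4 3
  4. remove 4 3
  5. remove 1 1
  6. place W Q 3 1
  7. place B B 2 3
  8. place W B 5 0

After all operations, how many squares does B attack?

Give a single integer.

Answer: 12

Derivation:
Op 1: place BB@(4,1)
Op 2: place WK@(1,1)
Op 3: place WN@(4,3)
Op 4: remove (4,3)
Op 5: remove (1,1)
Op 6: place WQ@(3,1)
Op 7: place BB@(2,3)
Op 8: place WB@(5,0)
Per-piece attacks for B:
  BB@(2,3): attacks (3,4) (4,5) (3,2) (4,1) (1,4) (0,5) (1,2) (0,1) [ray(1,-1) blocked at (4,1)]
  BB@(4,1): attacks (5,2) (5,0) (3,2) (2,3) (3,0) [ray(1,-1) blocked at (5,0); ray(-1,1) blocked at (2,3)]
Union (12 distinct): (0,1) (0,5) (1,2) (1,4) (2,3) (3,0) (3,2) (3,4) (4,1) (4,5) (5,0) (5,2)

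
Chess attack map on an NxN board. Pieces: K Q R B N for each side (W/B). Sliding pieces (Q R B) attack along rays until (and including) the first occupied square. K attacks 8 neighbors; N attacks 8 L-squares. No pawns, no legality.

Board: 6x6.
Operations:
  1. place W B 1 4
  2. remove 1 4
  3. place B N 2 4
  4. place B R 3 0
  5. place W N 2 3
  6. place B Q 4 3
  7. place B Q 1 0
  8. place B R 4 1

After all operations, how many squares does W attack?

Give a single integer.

Op 1: place WB@(1,4)
Op 2: remove (1,4)
Op 3: place BN@(2,4)
Op 4: place BR@(3,0)
Op 5: place WN@(2,3)
Op 6: place BQ@(4,3)
Op 7: place BQ@(1,0)
Op 8: place BR@(4,1)
Per-piece attacks for W:
  WN@(2,3): attacks (3,5) (4,4) (1,5) (0,4) (3,1) (4,2) (1,1) (0,2)
Union (8 distinct): (0,2) (0,4) (1,1) (1,5) (3,1) (3,5) (4,2) (4,4)

Answer: 8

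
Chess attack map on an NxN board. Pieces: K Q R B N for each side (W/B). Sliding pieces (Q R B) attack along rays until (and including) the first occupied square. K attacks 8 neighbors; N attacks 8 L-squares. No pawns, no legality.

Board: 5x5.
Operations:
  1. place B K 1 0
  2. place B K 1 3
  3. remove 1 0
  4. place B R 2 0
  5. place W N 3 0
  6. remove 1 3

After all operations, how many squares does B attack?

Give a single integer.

Answer: 7

Derivation:
Op 1: place BK@(1,0)
Op 2: place BK@(1,3)
Op 3: remove (1,0)
Op 4: place BR@(2,0)
Op 5: place WN@(3,0)
Op 6: remove (1,3)
Per-piece attacks for B:
  BR@(2,0): attacks (2,1) (2,2) (2,3) (2,4) (3,0) (1,0) (0,0) [ray(1,0) blocked at (3,0)]
Union (7 distinct): (0,0) (1,0) (2,1) (2,2) (2,3) (2,4) (3,0)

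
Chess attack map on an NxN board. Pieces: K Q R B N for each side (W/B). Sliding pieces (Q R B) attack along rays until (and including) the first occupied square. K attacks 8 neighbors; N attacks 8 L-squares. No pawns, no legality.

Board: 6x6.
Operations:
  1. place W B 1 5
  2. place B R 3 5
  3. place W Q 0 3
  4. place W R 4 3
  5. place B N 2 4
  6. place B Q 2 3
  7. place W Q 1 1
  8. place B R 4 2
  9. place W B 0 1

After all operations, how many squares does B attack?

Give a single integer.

Answer: 25

Derivation:
Op 1: place WB@(1,5)
Op 2: place BR@(3,5)
Op 3: place WQ@(0,3)
Op 4: place WR@(4,3)
Op 5: place BN@(2,4)
Op 6: place BQ@(2,3)
Op 7: place WQ@(1,1)
Op 8: place BR@(4,2)
Op 9: place WB@(0,1)
Per-piece attacks for B:
  BQ@(2,3): attacks (2,4) (2,2) (2,1) (2,0) (3,3) (4,3) (1,3) (0,3) (3,4) (4,5) (3,2) (4,1) (5,0) (1,4) (0,5) (1,2) (0,1) [ray(0,1) blocked at (2,4); ray(1,0) blocked at (4,3); ray(-1,0) blocked at (0,3); ray(-1,-1) blocked at (0,1)]
  BN@(2,4): attacks (4,5) (0,5) (3,2) (4,3) (1,2) (0,3)
  BR@(3,5): attacks (3,4) (3,3) (3,2) (3,1) (3,0) (4,5) (5,5) (2,5) (1,5) [ray(-1,0) blocked at (1,5)]
  BR@(4,2): attacks (4,3) (4,1) (4,0) (5,2) (3,2) (2,2) (1,2) (0,2) [ray(0,1) blocked at (4,3)]
Union (25 distinct): (0,1) (0,2) (0,3) (0,5) (1,2) (1,3) (1,4) (1,5) (2,0) (2,1) (2,2) (2,4) (2,5) (3,0) (3,1) (3,2) (3,3) (3,4) (4,0) (4,1) (4,3) (4,5) (5,0) (5,2) (5,5)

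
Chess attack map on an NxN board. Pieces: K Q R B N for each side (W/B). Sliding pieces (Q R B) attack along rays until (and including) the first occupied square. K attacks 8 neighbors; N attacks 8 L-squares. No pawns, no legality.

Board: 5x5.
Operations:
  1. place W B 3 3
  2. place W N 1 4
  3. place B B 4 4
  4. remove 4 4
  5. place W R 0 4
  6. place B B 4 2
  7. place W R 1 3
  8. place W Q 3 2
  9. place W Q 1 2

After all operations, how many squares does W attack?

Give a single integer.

Answer: 22

Derivation:
Op 1: place WB@(3,3)
Op 2: place WN@(1,4)
Op 3: place BB@(4,4)
Op 4: remove (4,4)
Op 5: place WR@(0,4)
Op 6: place BB@(4,2)
Op 7: place WR@(1,3)
Op 8: place WQ@(3,2)
Op 9: place WQ@(1,2)
Per-piece attacks for W:
  WR@(0,4): attacks (0,3) (0,2) (0,1) (0,0) (1,4) [ray(1,0) blocked at (1,4)]
  WQ@(1,2): attacks (1,3) (1,1) (1,0) (2,2) (3,2) (0,2) (2,3) (3,4) (2,1) (3,0) (0,3) (0,1) [ray(0,1) blocked at (1,3); ray(1,0) blocked at (3,2)]
  WR@(1,3): attacks (1,4) (1,2) (2,3) (3,3) (0,3) [ray(0,1) blocked at (1,4); ray(0,-1) blocked at (1,2); ray(1,0) blocked at (3,3)]
  WN@(1,4): attacks (2,2) (3,3) (0,2)
  WQ@(3,2): attacks (3,3) (3,1) (3,0) (4,2) (2,2) (1,2) (4,3) (4,1) (2,3) (1,4) (2,1) (1,0) [ray(0,1) blocked at (3,3); ray(1,0) blocked at (4,2); ray(-1,0) blocked at (1,2); ray(-1,1) blocked at (1,4)]
  WB@(3,3): attacks (4,4) (4,2) (2,4) (2,2) (1,1) (0,0) [ray(1,-1) blocked at (4,2)]
Union (22 distinct): (0,0) (0,1) (0,2) (0,3) (1,0) (1,1) (1,2) (1,3) (1,4) (2,1) (2,2) (2,3) (2,4) (3,0) (3,1) (3,2) (3,3) (3,4) (4,1) (4,2) (4,3) (4,4)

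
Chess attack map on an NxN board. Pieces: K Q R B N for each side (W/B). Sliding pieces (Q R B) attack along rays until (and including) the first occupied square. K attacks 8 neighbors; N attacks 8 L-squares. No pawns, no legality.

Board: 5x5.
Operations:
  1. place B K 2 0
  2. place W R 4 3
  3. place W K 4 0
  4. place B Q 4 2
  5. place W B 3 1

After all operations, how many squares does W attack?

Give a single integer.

Op 1: place BK@(2,0)
Op 2: place WR@(4,3)
Op 3: place WK@(4,0)
Op 4: place BQ@(4,2)
Op 5: place WB@(3,1)
Per-piece attacks for W:
  WB@(3,1): attacks (4,2) (4,0) (2,2) (1,3) (0,4) (2,0) [ray(1,1) blocked at (4,2); ray(1,-1) blocked at (4,0); ray(-1,-1) blocked at (2,0)]
  WK@(4,0): attacks (4,1) (3,0) (3,1)
  WR@(4,3): attacks (4,4) (4,2) (3,3) (2,3) (1,3) (0,3) [ray(0,-1) blocked at (4,2)]
Union (13 distinct): (0,3) (0,4) (1,3) (2,0) (2,2) (2,3) (3,0) (3,1) (3,3) (4,0) (4,1) (4,2) (4,4)

Answer: 13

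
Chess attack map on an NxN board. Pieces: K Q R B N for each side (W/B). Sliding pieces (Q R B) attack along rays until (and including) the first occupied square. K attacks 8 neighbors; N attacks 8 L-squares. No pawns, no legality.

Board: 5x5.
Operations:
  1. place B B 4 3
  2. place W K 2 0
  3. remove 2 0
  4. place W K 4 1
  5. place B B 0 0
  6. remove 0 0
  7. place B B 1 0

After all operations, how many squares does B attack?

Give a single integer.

Op 1: place BB@(4,3)
Op 2: place WK@(2,0)
Op 3: remove (2,0)
Op 4: place WK@(4,1)
Op 5: place BB@(0,0)
Op 6: remove (0,0)
Op 7: place BB@(1,0)
Per-piece attacks for B:
  BB@(1,0): attacks (2,1) (3,2) (4,3) (0,1) [ray(1,1) blocked at (4,3)]
  BB@(4,3): attacks (3,4) (3,2) (2,1) (1,0) [ray(-1,-1) blocked at (1,0)]
Union (6 distinct): (0,1) (1,0) (2,1) (3,2) (3,4) (4,3)

Answer: 6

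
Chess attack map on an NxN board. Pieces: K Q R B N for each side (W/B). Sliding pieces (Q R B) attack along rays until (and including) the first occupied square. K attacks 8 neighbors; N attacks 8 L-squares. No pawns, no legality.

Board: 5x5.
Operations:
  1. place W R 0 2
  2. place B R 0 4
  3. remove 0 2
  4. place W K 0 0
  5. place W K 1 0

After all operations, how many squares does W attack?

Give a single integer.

Op 1: place WR@(0,2)
Op 2: place BR@(0,4)
Op 3: remove (0,2)
Op 4: place WK@(0,0)
Op 5: place WK@(1,0)
Per-piece attacks for W:
  WK@(0,0): attacks (0,1) (1,0) (1,1)
  WK@(1,0): attacks (1,1) (2,0) (0,0) (2,1) (0,1)
Union (6 distinct): (0,0) (0,1) (1,0) (1,1) (2,0) (2,1)

Answer: 6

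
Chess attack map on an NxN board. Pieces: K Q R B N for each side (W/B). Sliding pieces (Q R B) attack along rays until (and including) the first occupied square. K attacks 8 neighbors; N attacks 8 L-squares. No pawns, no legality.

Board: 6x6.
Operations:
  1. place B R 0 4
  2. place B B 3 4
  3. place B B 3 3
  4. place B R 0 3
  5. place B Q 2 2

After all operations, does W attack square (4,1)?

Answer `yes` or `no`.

Answer: no

Derivation:
Op 1: place BR@(0,4)
Op 2: place BB@(3,4)
Op 3: place BB@(3,3)
Op 4: place BR@(0,3)
Op 5: place BQ@(2,2)
Per-piece attacks for W:
W attacks (4,1): no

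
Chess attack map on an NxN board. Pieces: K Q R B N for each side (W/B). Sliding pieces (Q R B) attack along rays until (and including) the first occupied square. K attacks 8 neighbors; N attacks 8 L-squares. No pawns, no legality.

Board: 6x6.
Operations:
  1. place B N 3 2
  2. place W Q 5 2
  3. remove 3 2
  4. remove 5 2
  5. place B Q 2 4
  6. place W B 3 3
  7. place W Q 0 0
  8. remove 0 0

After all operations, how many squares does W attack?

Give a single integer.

Answer: 8

Derivation:
Op 1: place BN@(3,2)
Op 2: place WQ@(5,2)
Op 3: remove (3,2)
Op 4: remove (5,2)
Op 5: place BQ@(2,4)
Op 6: place WB@(3,3)
Op 7: place WQ@(0,0)
Op 8: remove (0,0)
Per-piece attacks for W:
  WB@(3,3): attacks (4,4) (5,5) (4,2) (5,1) (2,4) (2,2) (1,1) (0,0) [ray(-1,1) blocked at (2,4)]
Union (8 distinct): (0,0) (1,1) (2,2) (2,4) (4,2) (4,4) (5,1) (5,5)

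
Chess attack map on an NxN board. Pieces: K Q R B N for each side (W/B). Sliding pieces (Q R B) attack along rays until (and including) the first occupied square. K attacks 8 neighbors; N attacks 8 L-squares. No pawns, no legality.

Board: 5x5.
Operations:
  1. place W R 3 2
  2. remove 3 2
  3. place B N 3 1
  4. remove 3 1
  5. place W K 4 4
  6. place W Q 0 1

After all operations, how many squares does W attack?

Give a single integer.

Answer: 14

Derivation:
Op 1: place WR@(3,2)
Op 2: remove (3,2)
Op 3: place BN@(3,1)
Op 4: remove (3,1)
Op 5: place WK@(4,4)
Op 6: place WQ@(0,1)
Per-piece attacks for W:
  WQ@(0,1): attacks (0,2) (0,3) (0,4) (0,0) (1,1) (2,1) (3,1) (4,1) (1,2) (2,3) (3,4) (1,0)
  WK@(4,4): attacks (4,3) (3,4) (3,3)
Union (14 distinct): (0,0) (0,2) (0,3) (0,4) (1,0) (1,1) (1,2) (2,1) (2,3) (3,1) (3,3) (3,4) (4,1) (4,3)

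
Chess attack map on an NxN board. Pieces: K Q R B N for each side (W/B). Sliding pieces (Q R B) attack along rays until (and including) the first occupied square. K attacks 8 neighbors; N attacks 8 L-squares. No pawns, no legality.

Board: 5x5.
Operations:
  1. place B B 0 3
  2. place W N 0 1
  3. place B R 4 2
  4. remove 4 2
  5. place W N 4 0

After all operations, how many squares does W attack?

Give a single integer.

Op 1: place BB@(0,3)
Op 2: place WN@(0,1)
Op 3: place BR@(4,2)
Op 4: remove (4,2)
Op 5: place WN@(4,0)
Per-piece attacks for W:
  WN@(0,1): attacks (1,3) (2,2) (2,0)
  WN@(4,0): attacks (3,2) (2,1)
Union (5 distinct): (1,3) (2,0) (2,1) (2,2) (3,2)

Answer: 5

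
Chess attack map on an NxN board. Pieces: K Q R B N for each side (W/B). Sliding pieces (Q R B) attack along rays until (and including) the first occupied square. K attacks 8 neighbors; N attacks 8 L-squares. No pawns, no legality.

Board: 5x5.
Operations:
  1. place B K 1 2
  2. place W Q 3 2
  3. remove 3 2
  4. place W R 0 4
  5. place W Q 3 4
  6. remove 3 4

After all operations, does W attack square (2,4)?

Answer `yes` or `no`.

Answer: yes

Derivation:
Op 1: place BK@(1,2)
Op 2: place WQ@(3,2)
Op 3: remove (3,2)
Op 4: place WR@(0,4)
Op 5: place WQ@(3,4)
Op 6: remove (3,4)
Per-piece attacks for W:
  WR@(0,4): attacks (0,3) (0,2) (0,1) (0,0) (1,4) (2,4) (3,4) (4,4)
W attacks (2,4): yes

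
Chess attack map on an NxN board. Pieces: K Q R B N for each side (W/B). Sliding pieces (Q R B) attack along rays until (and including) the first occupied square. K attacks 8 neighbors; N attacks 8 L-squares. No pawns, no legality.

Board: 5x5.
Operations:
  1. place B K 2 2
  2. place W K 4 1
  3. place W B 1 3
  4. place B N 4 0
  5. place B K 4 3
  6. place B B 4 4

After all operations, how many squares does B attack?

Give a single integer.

Answer: 12

Derivation:
Op 1: place BK@(2,2)
Op 2: place WK@(4,1)
Op 3: place WB@(1,3)
Op 4: place BN@(4,0)
Op 5: place BK@(4,3)
Op 6: place BB@(4,4)
Per-piece attacks for B:
  BK@(2,2): attacks (2,3) (2,1) (3,2) (1,2) (3,3) (3,1) (1,3) (1,1)
  BN@(4,0): attacks (3,2) (2,1)
  BK@(4,3): attacks (4,4) (4,2) (3,3) (3,4) (3,2)
  BB@(4,4): attacks (3,3) (2,2) [ray(-1,-1) blocked at (2,2)]
Union (12 distinct): (1,1) (1,2) (1,3) (2,1) (2,2) (2,3) (3,1) (3,2) (3,3) (3,4) (4,2) (4,4)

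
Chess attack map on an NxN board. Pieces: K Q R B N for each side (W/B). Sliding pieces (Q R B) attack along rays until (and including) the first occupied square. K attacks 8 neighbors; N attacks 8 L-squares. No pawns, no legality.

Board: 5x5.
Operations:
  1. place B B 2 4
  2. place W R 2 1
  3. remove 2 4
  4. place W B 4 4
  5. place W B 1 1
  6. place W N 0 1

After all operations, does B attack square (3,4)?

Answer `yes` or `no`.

Answer: no

Derivation:
Op 1: place BB@(2,4)
Op 2: place WR@(2,1)
Op 3: remove (2,4)
Op 4: place WB@(4,4)
Op 5: place WB@(1,1)
Op 6: place WN@(0,1)
Per-piece attacks for B:
B attacks (3,4): no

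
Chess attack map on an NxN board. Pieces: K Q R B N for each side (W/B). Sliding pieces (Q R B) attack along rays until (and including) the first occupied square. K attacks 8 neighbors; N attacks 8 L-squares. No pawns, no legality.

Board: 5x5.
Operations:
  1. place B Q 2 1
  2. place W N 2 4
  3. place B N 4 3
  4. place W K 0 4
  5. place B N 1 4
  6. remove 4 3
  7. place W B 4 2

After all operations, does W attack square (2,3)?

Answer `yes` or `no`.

Answer: no

Derivation:
Op 1: place BQ@(2,1)
Op 2: place WN@(2,4)
Op 3: place BN@(4,3)
Op 4: place WK@(0,4)
Op 5: place BN@(1,4)
Op 6: remove (4,3)
Op 7: place WB@(4,2)
Per-piece attacks for W:
  WK@(0,4): attacks (0,3) (1,4) (1,3)
  WN@(2,4): attacks (3,2) (4,3) (1,2) (0,3)
  WB@(4,2): attacks (3,3) (2,4) (3,1) (2,0) [ray(-1,1) blocked at (2,4)]
W attacks (2,3): no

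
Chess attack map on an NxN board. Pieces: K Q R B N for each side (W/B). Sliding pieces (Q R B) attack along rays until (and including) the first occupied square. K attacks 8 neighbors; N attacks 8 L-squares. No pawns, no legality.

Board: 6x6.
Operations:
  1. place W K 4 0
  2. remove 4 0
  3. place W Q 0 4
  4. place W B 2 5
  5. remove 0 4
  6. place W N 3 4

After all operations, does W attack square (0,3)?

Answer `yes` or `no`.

Op 1: place WK@(4,0)
Op 2: remove (4,0)
Op 3: place WQ@(0,4)
Op 4: place WB@(2,5)
Op 5: remove (0,4)
Op 6: place WN@(3,4)
Per-piece attacks for W:
  WB@(2,5): attacks (3,4) (1,4) (0,3) [ray(1,-1) blocked at (3,4)]
  WN@(3,4): attacks (5,5) (1,5) (4,2) (5,3) (2,2) (1,3)
W attacks (0,3): yes

Answer: yes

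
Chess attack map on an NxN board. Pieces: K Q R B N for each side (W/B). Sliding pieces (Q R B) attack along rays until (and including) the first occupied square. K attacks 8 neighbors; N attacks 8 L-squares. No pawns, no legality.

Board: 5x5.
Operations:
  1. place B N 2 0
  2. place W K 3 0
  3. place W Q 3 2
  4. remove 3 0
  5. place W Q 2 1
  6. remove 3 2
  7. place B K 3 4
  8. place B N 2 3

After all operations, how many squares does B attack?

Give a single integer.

Op 1: place BN@(2,0)
Op 2: place WK@(3,0)
Op 3: place WQ@(3,2)
Op 4: remove (3,0)
Op 5: place WQ@(2,1)
Op 6: remove (3,2)
Op 7: place BK@(3,4)
Op 8: place BN@(2,3)
Per-piece attacks for B:
  BN@(2,0): attacks (3,2) (4,1) (1,2) (0,1)
  BN@(2,3): attacks (4,4) (0,4) (3,1) (4,2) (1,1) (0,2)
  BK@(3,4): attacks (3,3) (4,4) (2,4) (4,3) (2,3)
Union (14 distinct): (0,1) (0,2) (0,4) (1,1) (1,2) (2,3) (2,4) (3,1) (3,2) (3,3) (4,1) (4,2) (4,3) (4,4)

Answer: 14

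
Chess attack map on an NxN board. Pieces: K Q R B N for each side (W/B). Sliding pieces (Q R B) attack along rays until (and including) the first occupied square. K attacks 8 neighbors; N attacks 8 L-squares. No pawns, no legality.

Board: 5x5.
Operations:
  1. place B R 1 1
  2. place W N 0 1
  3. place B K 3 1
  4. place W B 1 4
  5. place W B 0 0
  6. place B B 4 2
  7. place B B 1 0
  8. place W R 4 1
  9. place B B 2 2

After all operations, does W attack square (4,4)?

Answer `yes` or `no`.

Op 1: place BR@(1,1)
Op 2: place WN@(0,1)
Op 3: place BK@(3,1)
Op 4: place WB@(1,4)
Op 5: place WB@(0,0)
Op 6: place BB@(4,2)
Op 7: place BB@(1,0)
Op 8: place WR@(4,1)
Op 9: place BB@(2,2)
Per-piece attacks for W:
  WB@(0,0): attacks (1,1) [ray(1,1) blocked at (1,1)]
  WN@(0,1): attacks (1,3) (2,2) (2,0)
  WB@(1,4): attacks (2,3) (3,2) (4,1) (0,3) [ray(1,-1) blocked at (4,1)]
  WR@(4,1): attacks (4,2) (4,0) (3,1) [ray(0,1) blocked at (4,2); ray(-1,0) blocked at (3,1)]
W attacks (4,4): no

Answer: no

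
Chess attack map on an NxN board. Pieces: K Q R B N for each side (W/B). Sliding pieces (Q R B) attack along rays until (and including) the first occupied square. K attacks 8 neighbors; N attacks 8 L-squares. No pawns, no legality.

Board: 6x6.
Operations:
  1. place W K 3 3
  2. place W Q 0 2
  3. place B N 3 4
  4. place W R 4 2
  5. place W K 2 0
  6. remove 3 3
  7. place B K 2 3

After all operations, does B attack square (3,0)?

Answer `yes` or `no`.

Answer: no

Derivation:
Op 1: place WK@(3,3)
Op 2: place WQ@(0,2)
Op 3: place BN@(3,4)
Op 4: place WR@(4,2)
Op 5: place WK@(2,0)
Op 6: remove (3,3)
Op 7: place BK@(2,3)
Per-piece attacks for B:
  BK@(2,3): attacks (2,4) (2,2) (3,3) (1,3) (3,4) (3,2) (1,4) (1,2)
  BN@(3,4): attacks (5,5) (1,5) (4,2) (5,3) (2,2) (1,3)
B attacks (3,0): no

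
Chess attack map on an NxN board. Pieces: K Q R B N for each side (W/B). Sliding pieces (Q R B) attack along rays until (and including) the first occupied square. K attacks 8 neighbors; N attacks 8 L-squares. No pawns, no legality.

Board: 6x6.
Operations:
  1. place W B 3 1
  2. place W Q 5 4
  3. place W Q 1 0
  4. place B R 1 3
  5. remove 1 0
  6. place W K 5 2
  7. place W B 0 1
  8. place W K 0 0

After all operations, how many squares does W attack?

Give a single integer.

Op 1: place WB@(3,1)
Op 2: place WQ@(5,4)
Op 3: place WQ@(1,0)
Op 4: place BR@(1,3)
Op 5: remove (1,0)
Op 6: place WK@(5,2)
Op 7: place WB@(0,1)
Op 8: place WK@(0,0)
Per-piece attacks for W:
  WK@(0,0): attacks (0,1) (1,0) (1,1)
  WB@(0,1): attacks (1,2) (2,3) (3,4) (4,5) (1,0)
  WB@(3,1): attacks (4,2) (5,3) (4,0) (2,2) (1,3) (2,0) [ray(-1,1) blocked at (1,3)]
  WK@(5,2): attacks (5,3) (5,1) (4,2) (4,3) (4,1)
  WQ@(5,4): attacks (5,5) (5,3) (5,2) (4,4) (3,4) (2,4) (1,4) (0,4) (4,5) (4,3) (3,2) (2,1) (1,0) [ray(0,-1) blocked at (5,2)]
Union (24 distinct): (0,1) (0,4) (1,0) (1,1) (1,2) (1,3) (1,4) (2,0) (2,1) (2,2) (2,3) (2,4) (3,2) (3,4) (4,0) (4,1) (4,2) (4,3) (4,4) (4,5) (5,1) (5,2) (5,3) (5,5)

Answer: 24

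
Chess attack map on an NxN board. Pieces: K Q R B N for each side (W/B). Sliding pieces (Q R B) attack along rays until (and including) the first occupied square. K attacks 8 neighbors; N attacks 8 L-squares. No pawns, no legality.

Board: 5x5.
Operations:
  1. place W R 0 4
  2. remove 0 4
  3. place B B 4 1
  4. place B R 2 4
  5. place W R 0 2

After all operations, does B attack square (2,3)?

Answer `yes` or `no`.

Answer: yes

Derivation:
Op 1: place WR@(0,4)
Op 2: remove (0,4)
Op 3: place BB@(4,1)
Op 4: place BR@(2,4)
Op 5: place WR@(0,2)
Per-piece attacks for B:
  BR@(2,4): attacks (2,3) (2,2) (2,1) (2,0) (3,4) (4,4) (1,4) (0,4)
  BB@(4,1): attacks (3,2) (2,3) (1,4) (3,0)
B attacks (2,3): yes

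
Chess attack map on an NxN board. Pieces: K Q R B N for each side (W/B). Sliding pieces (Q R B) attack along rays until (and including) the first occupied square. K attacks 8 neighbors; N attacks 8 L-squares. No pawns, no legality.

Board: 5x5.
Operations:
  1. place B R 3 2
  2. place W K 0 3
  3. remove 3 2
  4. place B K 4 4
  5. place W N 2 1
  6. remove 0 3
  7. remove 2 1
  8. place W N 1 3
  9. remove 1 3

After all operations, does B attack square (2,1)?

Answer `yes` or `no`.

Op 1: place BR@(3,2)
Op 2: place WK@(0,3)
Op 3: remove (3,2)
Op 4: place BK@(4,4)
Op 5: place WN@(2,1)
Op 6: remove (0,3)
Op 7: remove (2,1)
Op 8: place WN@(1,3)
Op 9: remove (1,3)
Per-piece attacks for B:
  BK@(4,4): attacks (4,3) (3,4) (3,3)
B attacks (2,1): no

Answer: no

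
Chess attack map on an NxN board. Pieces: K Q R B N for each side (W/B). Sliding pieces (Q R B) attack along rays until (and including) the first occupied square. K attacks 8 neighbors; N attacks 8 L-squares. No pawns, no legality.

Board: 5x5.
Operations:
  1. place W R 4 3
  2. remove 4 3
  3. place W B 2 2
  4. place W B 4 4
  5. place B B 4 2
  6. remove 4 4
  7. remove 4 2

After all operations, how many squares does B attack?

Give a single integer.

Op 1: place WR@(4,3)
Op 2: remove (4,3)
Op 3: place WB@(2,2)
Op 4: place WB@(4,4)
Op 5: place BB@(4,2)
Op 6: remove (4,4)
Op 7: remove (4,2)
Per-piece attacks for B:
Union (0 distinct): (none)

Answer: 0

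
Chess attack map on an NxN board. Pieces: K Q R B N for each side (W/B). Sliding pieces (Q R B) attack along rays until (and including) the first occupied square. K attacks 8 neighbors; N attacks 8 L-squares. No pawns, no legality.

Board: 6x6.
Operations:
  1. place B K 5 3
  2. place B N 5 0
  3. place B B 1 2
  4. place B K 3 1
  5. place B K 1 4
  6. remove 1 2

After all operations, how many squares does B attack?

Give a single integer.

Answer: 21

Derivation:
Op 1: place BK@(5,3)
Op 2: place BN@(5,0)
Op 3: place BB@(1,2)
Op 4: place BK@(3,1)
Op 5: place BK@(1,4)
Op 6: remove (1,2)
Per-piece attacks for B:
  BK@(1,4): attacks (1,5) (1,3) (2,4) (0,4) (2,5) (2,3) (0,5) (0,3)
  BK@(3,1): attacks (3,2) (3,0) (4,1) (2,1) (4,2) (4,0) (2,2) (2,0)
  BN@(5,0): attacks (4,2) (3,1)
  BK@(5,3): attacks (5,4) (5,2) (4,3) (4,4) (4,2)
Union (21 distinct): (0,3) (0,4) (0,5) (1,3) (1,5) (2,0) (2,1) (2,2) (2,3) (2,4) (2,5) (3,0) (3,1) (3,2) (4,0) (4,1) (4,2) (4,3) (4,4) (5,2) (5,4)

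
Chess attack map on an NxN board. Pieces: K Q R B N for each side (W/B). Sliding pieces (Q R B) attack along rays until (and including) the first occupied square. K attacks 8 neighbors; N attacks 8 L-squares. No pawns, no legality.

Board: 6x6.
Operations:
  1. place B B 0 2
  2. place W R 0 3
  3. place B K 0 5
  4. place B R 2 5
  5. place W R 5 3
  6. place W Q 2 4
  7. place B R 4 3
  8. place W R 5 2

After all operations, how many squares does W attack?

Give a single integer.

Answer: 25

Derivation:
Op 1: place BB@(0,2)
Op 2: place WR@(0,3)
Op 3: place BK@(0,5)
Op 4: place BR@(2,5)
Op 5: place WR@(5,3)
Op 6: place WQ@(2,4)
Op 7: place BR@(4,3)
Op 8: place WR@(5,2)
Per-piece attacks for W:
  WR@(0,3): attacks (0,4) (0,5) (0,2) (1,3) (2,3) (3,3) (4,3) [ray(0,1) blocked at (0,5); ray(0,-1) blocked at (0,2); ray(1,0) blocked at (4,3)]
  WQ@(2,4): attacks (2,5) (2,3) (2,2) (2,1) (2,0) (3,4) (4,4) (5,4) (1,4) (0,4) (3,5) (3,3) (4,2) (5,1) (1,5) (1,3) (0,2) [ray(0,1) blocked at (2,5); ray(-1,-1) blocked at (0,2)]
  WR@(5,2): attacks (5,3) (5,1) (5,0) (4,2) (3,2) (2,2) (1,2) (0,2) [ray(0,1) blocked at (5,3); ray(-1,0) blocked at (0,2)]
  WR@(5,3): attacks (5,4) (5,5) (5,2) (4,3) [ray(0,-1) blocked at (5,2); ray(-1,0) blocked at (4,3)]
Union (25 distinct): (0,2) (0,4) (0,5) (1,2) (1,3) (1,4) (1,5) (2,0) (2,1) (2,2) (2,3) (2,5) (3,2) (3,3) (3,4) (3,5) (4,2) (4,3) (4,4) (5,0) (5,1) (5,2) (5,3) (5,4) (5,5)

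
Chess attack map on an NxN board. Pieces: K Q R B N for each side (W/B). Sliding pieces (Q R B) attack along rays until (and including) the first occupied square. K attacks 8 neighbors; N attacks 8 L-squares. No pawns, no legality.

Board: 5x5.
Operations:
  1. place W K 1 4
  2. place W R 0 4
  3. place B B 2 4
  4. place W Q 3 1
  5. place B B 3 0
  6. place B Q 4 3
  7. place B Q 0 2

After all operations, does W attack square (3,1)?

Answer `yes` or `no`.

Op 1: place WK@(1,4)
Op 2: place WR@(0,4)
Op 3: place BB@(2,4)
Op 4: place WQ@(3,1)
Op 5: place BB@(3,0)
Op 6: place BQ@(4,3)
Op 7: place BQ@(0,2)
Per-piece attacks for W:
  WR@(0,4): attacks (0,3) (0,2) (1,4) [ray(0,-1) blocked at (0,2); ray(1,0) blocked at (1,4)]
  WK@(1,4): attacks (1,3) (2,4) (0,4) (2,3) (0,3)
  WQ@(3,1): attacks (3,2) (3,3) (3,4) (3,0) (4,1) (2,1) (1,1) (0,1) (4,2) (4,0) (2,2) (1,3) (0,4) (2,0) [ray(0,-1) blocked at (3,0); ray(-1,1) blocked at (0,4)]
W attacks (3,1): no

Answer: no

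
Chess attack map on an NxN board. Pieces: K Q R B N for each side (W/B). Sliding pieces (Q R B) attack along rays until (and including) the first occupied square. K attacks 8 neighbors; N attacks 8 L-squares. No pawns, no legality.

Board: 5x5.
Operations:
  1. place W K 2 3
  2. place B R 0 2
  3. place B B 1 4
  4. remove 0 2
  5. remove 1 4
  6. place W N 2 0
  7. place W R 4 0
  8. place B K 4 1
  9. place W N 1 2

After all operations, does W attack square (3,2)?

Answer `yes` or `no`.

Op 1: place WK@(2,3)
Op 2: place BR@(0,2)
Op 3: place BB@(1,4)
Op 4: remove (0,2)
Op 5: remove (1,4)
Op 6: place WN@(2,0)
Op 7: place WR@(4,0)
Op 8: place BK@(4,1)
Op 9: place WN@(1,2)
Per-piece attacks for W:
  WN@(1,2): attacks (2,4) (3,3) (0,4) (2,0) (3,1) (0,0)
  WN@(2,0): attacks (3,2) (4,1) (1,2) (0,1)
  WK@(2,3): attacks (2,4) (2,2) (3,3) (1,3) (3,4) (3,2) (1,4) (1,2)
  WR@(4,0): attacks (4,1) (3,0) (2,0) [ray(0,1) blocked at (4,1); ray(-1,0) blocked at (2,0)]
W attacks (3,2): yes

Answer: yes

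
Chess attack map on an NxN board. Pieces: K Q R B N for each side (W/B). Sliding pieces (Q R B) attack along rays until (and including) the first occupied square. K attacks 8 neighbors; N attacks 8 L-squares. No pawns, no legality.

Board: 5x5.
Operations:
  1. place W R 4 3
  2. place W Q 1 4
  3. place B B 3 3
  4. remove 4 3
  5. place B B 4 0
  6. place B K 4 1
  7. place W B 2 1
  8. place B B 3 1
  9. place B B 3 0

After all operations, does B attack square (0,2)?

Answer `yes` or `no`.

Op 1: place WR@(4,3)
Op 2: place WQ@(1,4)
Op 3: place BB@(3,3)
Op 4: remove (4,3)
Op 5: place BB@(4,0)
Op 6: place BK@(4,1)
Op 7: place WB@(2,1)
Op 8: place BB@(3,1)
Op 9: place BB@(3,0)
Per-piece attacks for B:
  BB@(3,0): attacks (4,1) (2,1) [ray(1,1) blocked at (4,1); ray(-1,1) blocked at (2,1)]
  BB@(3,1): attacks (4,2) (4,0) (2,2) (1,3) (0,4) (2,0) [ray(1,-1) blocked at (4,0)]
  BB@(3,3): attacks (4,4) (4,2) (2,4) (2,2) (1,1) (0,0)
  BB@(4,0): attacks (3,1) [ray(-1,1) blocked at (3,1)]
  BK@(4,1): attacks (4,2) (4,0) (3,1) (3,2) (3,0)
B attacks (0,2): no

Answer: no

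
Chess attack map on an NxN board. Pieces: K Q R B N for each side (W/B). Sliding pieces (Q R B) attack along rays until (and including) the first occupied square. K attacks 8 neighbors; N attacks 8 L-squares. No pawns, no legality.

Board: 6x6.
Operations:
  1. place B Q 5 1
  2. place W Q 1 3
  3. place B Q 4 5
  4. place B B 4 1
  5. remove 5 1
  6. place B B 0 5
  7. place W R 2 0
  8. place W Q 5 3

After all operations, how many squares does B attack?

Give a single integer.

Op 1: place BQ@(5,1)
Op 2: place WQ@(1,3)
Op 3: place BQ@(4,5)
Op 4: place BB@(4,1)
Op 5: remove (5,1)
Op 6: place BB@(0,5)
Op 7: place WR@(2,0)
Op 8: place WQ@(5,3)
Per-piece attacks for B:
  BB@(0,5): attacks (1,4) (2,3) (3,2) (4,1) [ray(1,-1) blocked at (4,1)]
  BB@(4,1): attacks (5,2) (5,0) (3,2) (2,3) (1,4) (0,5) (3,0) [ray(-1,1) blocked at (0,5)]
  BQ@(4,5): attacks (4,4) (4,3) (4,2) (4,1) (5,5) (3,5) (2,5) (1,5) (0,5) (5,4) (3,4) (2,3) (1,2) (0,1) [ray(0,-1) blocked at (4,1); ray(-1,0) blocked at (0,5)]
Union (19 distinct): (0,1) (0,5) (1,2) (1,4) (1,5) (2,3) (2,5) (3,0) (3,2) (3,4) (3,5) (4,1) (4,2) (4,3) (4,4) (5,0) (5,2) (5,4) (5,5)

Answer: 19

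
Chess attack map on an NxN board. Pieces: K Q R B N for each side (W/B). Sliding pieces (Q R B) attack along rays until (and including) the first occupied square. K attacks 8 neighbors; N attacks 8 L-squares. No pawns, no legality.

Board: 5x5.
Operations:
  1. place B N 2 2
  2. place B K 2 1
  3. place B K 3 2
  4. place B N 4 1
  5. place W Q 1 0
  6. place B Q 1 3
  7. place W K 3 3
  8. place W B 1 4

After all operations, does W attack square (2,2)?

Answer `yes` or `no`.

Answer: yes

Derivation:
Op 1: place BN@(2,2)
Op 2: place BK@(2,1)
Op 3: place BK@(3,2)
Op 4: place BN@(4,1)
Op 5: place WQ@(1,0)
Op 6: place BQ@(1,3)
Op 7: place WK@(3,3)
Op 8: place WB@(1,4)
Per-piece attacks for W:
  WQ@(1,0): attacks (1,1) (1,2) (1,3) (2,0) (3,0) (4,0) (0,0) (2,1) (0,1) [ray(0,1) blocked at (1,3); ray(1,1) blocked at (2,1)]
  WB@(1,4): attacks (2,3) (3,2) (0,3) [ray(1,-1) blocked at (3,2)]
  WK@(3,3): attacks (3,4) (3,2) (4,3) (2,3) (4,4) (4,2) (2,4) (2,2)
W attacks (2,2): yes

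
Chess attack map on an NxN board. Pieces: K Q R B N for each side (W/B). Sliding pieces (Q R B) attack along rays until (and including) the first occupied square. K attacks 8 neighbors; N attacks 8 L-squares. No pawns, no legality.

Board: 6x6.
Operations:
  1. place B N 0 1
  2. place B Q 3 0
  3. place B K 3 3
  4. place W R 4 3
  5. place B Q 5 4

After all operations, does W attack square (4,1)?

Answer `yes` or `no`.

Op 1: place BN@(0,1)
Op 2: place BQ@(3,0)
Op 3: place BK@(3,3)
Op 4: place WR@(4,3)
Op 5: place BQ@(5,4)
Per-piece attacks for W:
  WR@(4,3): attacks (4,4) (4,5) (4,2) (4,1) (4,0) (5,3) (3,3) [ray(-1,0) blocked at (3,3)]
W attacks (4,1): yes

Answer: yes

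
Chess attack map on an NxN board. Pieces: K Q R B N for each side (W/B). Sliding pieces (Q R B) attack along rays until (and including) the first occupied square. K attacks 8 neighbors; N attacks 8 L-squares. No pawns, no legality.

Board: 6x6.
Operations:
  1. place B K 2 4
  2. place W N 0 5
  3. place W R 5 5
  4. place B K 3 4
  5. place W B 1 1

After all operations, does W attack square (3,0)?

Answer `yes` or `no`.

Answer: no

Derivation:
Op 1: place BK@(2,4)
Op 2: place WN@(0,5)
Op 3: place WR@(5,5)
Op 4: place BK@(3,4)
Op 5: place WB@(1,1)
Per-piece attacks for W:
  WN@(0,5): attacks (1,3) (2,4)
  WB@(1,1): attacks (2,2) (3,3) (4,4) (5,5) (2,0) (0,2) (0,0) [ray(1,1) blocked at (5,5)]
  WR@(5,5): attacks (5,4) (5,3) (5,2) (5,1) (5,0) (4,5) (3,5) (2,5) (1,5) (0,5) [ray(-1,0) blocked at (0,5)]
W attacks (3,0): no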